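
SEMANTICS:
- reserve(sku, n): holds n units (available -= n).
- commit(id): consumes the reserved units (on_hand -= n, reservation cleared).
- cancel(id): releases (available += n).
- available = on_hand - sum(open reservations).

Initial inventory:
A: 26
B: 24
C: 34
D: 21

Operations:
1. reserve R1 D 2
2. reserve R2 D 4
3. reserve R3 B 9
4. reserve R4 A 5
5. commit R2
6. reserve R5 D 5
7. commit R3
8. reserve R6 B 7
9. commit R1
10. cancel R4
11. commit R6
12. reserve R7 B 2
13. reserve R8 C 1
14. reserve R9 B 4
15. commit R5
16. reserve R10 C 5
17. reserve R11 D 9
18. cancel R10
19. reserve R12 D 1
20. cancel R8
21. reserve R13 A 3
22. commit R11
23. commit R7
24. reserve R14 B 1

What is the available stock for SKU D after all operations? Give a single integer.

Step 1: reserve R1 D 2 -> on_hand[A=26 B=24 C=34 D=21] avail[A=26 B=24 C=34 D=19] open={R1}
Step 2: reserve R2 D 4 -> on_hand[A=26 B=24 C=34 D=21] avail[A=26 B=24 C=34 D=15] open={R1,R2}
Step 3: reserve R3 B 9 -> on_hand[A=26 B=24 C=34 D=21] avail[A=26 B=15 C=34 D=15] open={R1,R2,R3}
Step 4: reserve R4 A 5 -> on_hand[A=26 B=24 C=34 D=21] avail[A=21 B=15 C=34 D=15] open={R1,R2,R3,R4}
Step 5: commit R2 -> on_hand[A=26 B=24 C=34 D=17] avail[A=21 B=15 C=34 D=15] open={R1,R3,R4}
Step 6: reserve R5 D 5 -> on_hand[A=26 B=24 C=34 D=17] avail[A=21 B=15 C=34 D=10] open={R1,R3,R4,R5}
Step 7: commit R3 -> on_hand[A=26 B=15 C=34 D=17] avail[A=21 B=15 C=34 D=10] open={R1,R4,R5}
Step 8: reserve R6 B 7 -> on_hand[A=26 B=15 C=34 D=17] avail[A=21 B=8 C=34 D=10] open={R1,R4,R5,R6}
Step 9: commit R1 -> on_hand[A=26 B=15 C=34 D=15] avail[A=21 B=8 C=34 D=10] open={R4,R5,R6}
Step 10: cancel R4 -> on_hand[A=26 B=15 C=34 D=15] avail[A=26 B=8 C=34 D=10] open={R5,R6}
Step 11: commit R6 -> on_hand[A=26 B=8 C=34 D=15] avail[A=26 B=8 C=34 D=10] open={R5}
Step 12: reserve R7 B 2 -> on_hand[A=26 B=8 C=34 D=15] avail[A=26 B=6 C=34 D=10] open={R5,R7}
Step 13: reserve R8 C 1 -> on_hand[A=26 B=8 C=34 D=15] avail[A=26 B=6 C=33 D=10] open={R5,R7,R8}
Step 14: reserve R9 B 4 -> on_hand[A=26 B=8 C=34 D=15] avail[A=26 B=2 C=33 D=10] open={R5,R7,R8,R9}
Step 15: commit R5 -> on_hand[A=26 B=8 C=34 D=10] avail[A=26 B=2 C=33 D=10] open={R7,R8,R9}
Step 16: reserve R10 C 5 -> on_hand[A=26 B=8 C=34 D=10] avail[A=26 B=2 C=28 D=10] open={R10,R7,R8,R9}
Step 17: reserve R11 D 9 -> on_hand[A=26 B=8 C=34 D=10] avail[A=26 B=2 C=28 D=1] open={R10,R11,R7,R8,R9}
Step 18: cancel R10 -> on_hand[A=26 B=8 C=34 D=10] avail[A=26 B=2 C=33 D=1] open={R11,R7,R8,R9}
Step 19: reserve R12 D 1 -> on_hand[A=26 B=8 C=34 D=10] avail[A=26 B=2 C=33 D=0] open={R11,R12,R7,R8,R9}
Step 20: cancel R8 -> on_hand[A=26 B=8 C=34 D=10] avail[A=26 B=2 C=34 D=0] open={R11,R12,R7,R9}
Step 21: reserve R13 A 3 -> on_hand[A=26 B=8 C=34 D=10] avail[A=23 B=2 C=34 D=0] open={R11,R12,R13,R7,R9}
Step 22: commit R11 -> on_hand[A=26 B=8 C=34 D=1] avail[A=23 B=2 C=34 D=0] open={R12,R13,R7,R9}
Step 23: commit R7 -> on_hand[A=26 B=6 C=34 D=1] avail[A=23 B=2 C=34 D=0] open={R12,R13,R9}
Step 24: reserve R14 B 1 -> on_hand[A=26 B=6 C=34 D=1] avail[A=23 B=1 C=34 D=0] open={R12,R13,R14,R9}
Final available[D] = 0

Answer: 0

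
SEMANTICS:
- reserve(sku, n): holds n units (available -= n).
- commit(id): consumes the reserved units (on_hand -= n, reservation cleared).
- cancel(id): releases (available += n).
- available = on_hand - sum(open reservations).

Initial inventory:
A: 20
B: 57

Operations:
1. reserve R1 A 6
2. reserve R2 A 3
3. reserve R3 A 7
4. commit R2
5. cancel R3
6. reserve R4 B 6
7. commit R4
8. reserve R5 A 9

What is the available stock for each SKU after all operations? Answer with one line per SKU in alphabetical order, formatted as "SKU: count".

Answer: A: 2
B: 51

Derivation:
Step 1: reserve R1 A 6 -> on_hand[A=20 B=57] avail[A=14 B=57] open={R1}
Step 2: reserve R2 A 3 -> on_hand[A=20 B=57] avail[A=11 B=57] open={R1,R2}
Step 3: reserve R3 A 7 -> on_hand[A=20 B=57] avail[A=4 B=57] open={R1,R2,R3}
Step 4: commit R2 -> on_hand[A=17 B=57] avail[A=4 B=57] open={R1,R3}
Step 5: cancel R3 -> on_hand[A=17 B=57] avail[A=11 B=57] open={R1}
Step 6: reserve R4 B 6 -> on_hand[A=17 B=57] avail[A=11 B=51] open={R1,R4}
Step 7: commit R4 -> on_hand[A=17 B=51] avail[A=11 B=51] open={R1}
Step 8: reserve R5 A 9 -> on_hand[A=17 B=51] avail[A=2 B=51] open={R1,R5}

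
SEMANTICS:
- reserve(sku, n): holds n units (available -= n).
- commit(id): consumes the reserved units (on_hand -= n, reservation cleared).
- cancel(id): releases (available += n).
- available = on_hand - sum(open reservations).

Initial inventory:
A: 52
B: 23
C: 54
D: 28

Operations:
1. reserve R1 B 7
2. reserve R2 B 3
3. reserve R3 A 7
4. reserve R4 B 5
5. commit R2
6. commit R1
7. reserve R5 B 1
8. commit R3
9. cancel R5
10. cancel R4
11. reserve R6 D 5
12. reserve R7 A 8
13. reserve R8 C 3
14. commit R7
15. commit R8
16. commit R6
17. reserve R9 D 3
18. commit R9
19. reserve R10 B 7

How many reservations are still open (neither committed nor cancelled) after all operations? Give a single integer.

Answer: 1

Derivation:
Step 1: reserve R1 B 7 -> on_hand[A=52 B=23 C=54 D=28] avail[A=52 B=16 C=54 D=28] open={R1}
Step 2: reserve R2 B 3 -> on_hand[A=52 B=23 C=54 D=28] avail[A=52 B=13 C=54 D=28] open={R1,R2}
Step 3: reserve R3 A 7 -> on_hand[A=52 B=23 C=54 D=28] avail[A=45 B=13 C=54 D=28] open={R1,R2,R3}
Step 4: reserve R4 B 5 -> on_hand[A=52 B=23 C=54 D=28] avail[A=45 B=8 C=54 D=28] open={R1,R2,R3,R4}
Step 5: commit R2 -> on_hand[A=52 B=20 C=54 D=28] avail[A=45 B=8 C=54 D=28] open={R1,R3,R4}
Step 6: commit R1 -> on_hand[A=52 B=13 C=54 D=28] avail[A=45 B=8 C=54 D=28] open={R3,R4}
Step 7: reserve R5 B 1 -> on_hand[A=52 B=13 C=54 D=28] avail[A=45 B=7 C=54 D=28] open={R3,R4,R5}
Step 8: commit R3 -> on_hand[A=45 B=13 C=54 D=28] avail[A=45 B=7 C=54 D=28] open={R4,R5}
Step 9: cancel R5 -> on_hand[A=45 B=13 C=54 D=28] avail[A=45 B=8 C=54 D=28] open={R4}
Step 10: cancel R4 -> on_hand[A=45 B=13 C=54 D=28] avail[A=45 B=13 C=54 D=28] open={}
Step 11: reserve R6 D 5 -> on_hand[A=45 B=13 C=54 D=28] avail[A=45 B=13 C=54 D=23] open={R6}
Step 12: reserve R7 A 8 -> on_hand[A=45 B=13 C=54 D=28] avail[A=37 B=13 C=54 D=23] open={R6,R7}
Step 13: reserve R8 C 3 -> on_hand[A=45 B=13 C=54 D=28] avail[A=37 B=13 C=51 D=23] open={R6,R7,R8}
Step 14: commit R7 -> on_hand[A=37 B=13 C=54 D=28] avail[A=37 B=13 C=51 D=23] open={R6,R8}
Step 15: commit R8 -> on_hand[A=37 B=13 C=51 D=28] avail[A=37 B=13 C=51 D=23] open={R6}
Step 16: commit R6 -> on_hand[A=37 B=13 C=51 D=23] avail[A=37 B=13 C=51 D=23] open={}
Step 17: reserve R9 D 3 -> on_hand[A=37 B=13 C=51 D=23] avail[A=37 B=13 C=51 D=20] open={R9}
Step 18: commit R9 -> on_hand[A=37 B=13 C=51 D=20] avail[A=37 B=13 C=51 D=20] open={}
Step 19: reserve R10 B 7 -> on_hand[A=37 B=13 C=51 D=20] avail[A=37 B=6 C=51 D=20] open={R10}
Open reservations: ['R10'] -> 1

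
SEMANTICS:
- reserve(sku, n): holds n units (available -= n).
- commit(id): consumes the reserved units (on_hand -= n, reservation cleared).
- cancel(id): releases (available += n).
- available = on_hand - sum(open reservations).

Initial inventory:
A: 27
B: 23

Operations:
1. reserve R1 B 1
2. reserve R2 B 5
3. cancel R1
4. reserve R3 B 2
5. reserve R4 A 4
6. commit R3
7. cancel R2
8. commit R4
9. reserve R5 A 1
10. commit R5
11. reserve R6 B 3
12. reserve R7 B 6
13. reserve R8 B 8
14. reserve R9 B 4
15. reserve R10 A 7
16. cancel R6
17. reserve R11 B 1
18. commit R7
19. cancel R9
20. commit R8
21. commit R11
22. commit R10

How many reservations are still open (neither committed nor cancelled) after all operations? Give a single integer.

Answer: 0

Derivation:
Step 1: reserve R1 B 1 -> on_hand[A=27 B=23] avail[A=27 B=22] open={R1}
Step 2: reserve R2 B 5 -> on_hand[A=27 B=23] avail[A=27 B=17] open={R1,R2}
Step 3: cancel R1 -> on_hand[A=27 B=23] avail[A=27 B=18] open={R2}
Step 4: reserve R3 B 2 -> on_hand[A=27 B=23] avail[A=27 B=16] open={R2,R3}
Step 5: reserve R4 A 4 -> on_hand[A=27 B=23] avail[A=23 B=16] open={R2,R3,R4}
Step 6: commit R3 -> on_hand[A=27 B=21] avail[A=23 B=16] open={R2,R4}
Step 7: cancel R2 -> on_hand[A=27 B=21] avail[A=23 B=21] open={R4}
Step 8: commit R4 -> on_hand[A=23 B=21] avail[A=23 B=21] open={}
Step 9: reserve R5 A 1 -> on_hand[A=23 B=21] avail[A=22 B=21] open={R5}
Step 10: commit R5 -> on_hand[A=22 B=21] avail[A=22 B=21] open={}
Step 11: reserve R6 B 3 -> on_hand[A=22 B=21] avail[A=22 B=18] open={R6}
Step 12: reserve R7 B 6 -> on_hand[A=22 B=21] avail[A=22 B=12] open={R6,R7}
Step 13: reserve R8 B 8 -> on_hand[A=22 B=21] avail[A=22 B=4] open={R6,R7,R8}
Step 14: reserve R9 B 4 -> on_hand[A=22 B=21] avail[A=22 B=0] open={R6,R7,R8,R9}
Step 15: reserve R10 A 7 -> on_hand[A=22 B=21] avail[A=15 B=0] open={R10,R6,R7,R8,R9}
Step 16: cancel R6 -> on_hand[A=22 B=21] avail[A=15 B=3] open={R10,R7,R8,R9}
Step 17: reserve R11 B 1 -> on_hand[A=22 B=21] avail[A=15 B=2] open={R10,R11,R7,R8,R9}
Step 18: commit R7 -> on_hand[A=22 B=15] avail[A=15 B=2] open={R10,R11,R8,R9}
Step 19: cancel R9 -> on_hand[A=22 B=15] avail[A=15 B=6] open={R10,R11,R8}
Step 20: commit R8 -> on_hand[A=22 B=7] avail[A=15 B=6] open={R10,R11}
Step 21: commit R11 -> on_hand[A=22 B=6] avail[A=15 B=6] open={R10}
Step 22: commit R10 -> on_hand[A=15 B=6] avail[A=15 B=6] open={}
Open reservations: [] -> 0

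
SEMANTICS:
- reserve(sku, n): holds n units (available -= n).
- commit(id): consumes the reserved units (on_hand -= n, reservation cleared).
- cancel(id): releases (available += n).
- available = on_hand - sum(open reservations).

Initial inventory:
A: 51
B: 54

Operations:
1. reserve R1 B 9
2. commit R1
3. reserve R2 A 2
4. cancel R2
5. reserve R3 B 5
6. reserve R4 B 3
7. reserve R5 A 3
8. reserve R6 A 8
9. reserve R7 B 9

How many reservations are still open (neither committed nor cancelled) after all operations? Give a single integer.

Step 1: reserve R1 B 9 -> on_hand[A=51 B=54] avail[A=51 B=45] open={R1}
Step 2: commit R1 -> on_hand[A=51 B=45] avail[A=51 B=45] open={}
Step 3: reserve R2 A 2 -> on_hand[A=51 B=45] avail[A=49 B=45] open={R2}
Step 4: cancel R2 -> on_hand[A=51 B=45] avail[A=51 B=45] open={}
Step 5: reserve R3 B 5 -> on_hand[A=51 B=45] avail[A=51 B=40] open={R3}
Step 6: reserve R4 B 3 -> on_hand[A=51 B=45] avail[A=51 B=37] open={R3,R4}
Step 7: reserve R5 A 3 -> on_hand[A=51 B=45] avail[A=48 B=37] open={R3,R4,R5}
Step 8: reserve R6 A 8 -> on_hand[A=51 B=45] avail[A=40 B=37] open={R3,R4,R5,R6}
Step 9: reserve R7 B 9 -> on_hand[A=51 B=45] avail[A=40 B=28] open={R3,R4,R5,R6,R7}
Open reservations: ['R3', 'R4', 'R5', 'R6', 'R7'] -> 5

Answer: 5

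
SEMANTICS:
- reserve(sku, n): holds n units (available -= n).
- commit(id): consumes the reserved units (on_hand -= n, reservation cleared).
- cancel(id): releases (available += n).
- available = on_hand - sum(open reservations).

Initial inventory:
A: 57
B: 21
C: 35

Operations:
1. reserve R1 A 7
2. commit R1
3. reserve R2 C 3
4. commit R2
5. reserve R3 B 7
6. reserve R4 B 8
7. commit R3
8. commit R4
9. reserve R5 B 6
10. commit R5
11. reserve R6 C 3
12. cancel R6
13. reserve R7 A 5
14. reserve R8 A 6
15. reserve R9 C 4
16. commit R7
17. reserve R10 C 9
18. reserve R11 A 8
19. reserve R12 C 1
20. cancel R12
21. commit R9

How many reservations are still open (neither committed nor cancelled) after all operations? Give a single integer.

Answer: 3

Derivation:
Step 1: reserve R1 A 7 -> on_hand[A=57 B=21 C=35] avail[A=50 B=21 C=35] open={R1}
Step 2: commit R1 -> on_hand[A=50 B=21 C=35] avail[A=50 B=21 C=35] open={}
Step 3: reserve R2 C 3 -> on_hand[A=50 B=21 C=35] avail[A=50 B=21 C=32] open={R2}
Step 4: commit R2 -> on_hand[A=50 B=21 C=32] avail[A=50 B=21 C=32] open={}
Step 5: reserve R3 B 7 -> on_hand[A=50 B=21 C=32] avail[A=50 B=14 C=32] open={R3}
Step 6: reserve R4 B 8 -> on_hand[A=50 B=21 C=32] avail[A=50 B=6 C=32] open={R3,R4}
Step 7: commit R3 -> on_hand[A=50 B=14 C=32] avail[A=50 B=6 C=32] open={R4}
Step 8: commit R4 -> on_hand[A=50 B=6 C=32] avail[A=50 B=6 C=32] open={}
Step 9: reserve R5 B 6 -> on_hand[A=50 B=6 C=32] avail[A=50 B=0 C=32] open={R5}
Step 10: commit R5 -> on_hand[A=50 B=0 C=32] avail[A=50 B=0 C=32] open={}
Step 11: reserve R6 C 3 -> on_hand[A=50 B=0 C=32] avail[A=50 B=0 C=29] open={R6}
Step 12: cancel R6 -> on_hand[A=50 B=0 C=32] avail[A=50 B=0 C=32] open={}
Step 13: reserve R7 A 5 -> on_hand[A=50 B=0 C=32] avail[A=45 B=0 C=32] open={R7}
Step 14: reserve R8 A 6 -> on_hand[A=50 B=0 C=32] avail[A=39 B=0 C=32] open={R7,R8}
Step 15: reserve R9 C 4 -> on_hand[A=50 B=0 C=32] avail[A=39 B=0 C=28] open={R7,R8,R9}
Step 16: commit R7 -> on_hand[A=45 B=0 C=32] avail[A=39 B=0 C=28] open={R8,R9}
Step 17: reserve R10 C 9 -> on_hand[A=45 B=0 C=32] avail[A=39 B=0 C=19] open={R10,R8,R9}
Step 18: reserve R11 A 8 -> on_hand[A=45 B=0 C=32] avail[A=31 B=0 C=19] open={R10,R11,R8,R9}
Step 19: reserve R12 C 1 -> on_hand[A=45 B=0 C=32] avail[A=31 B=0 C=18] open={R10,R11,R12,R8,R9}
Step 20: cancel R12 -> on_hand[A=45 B=0 C=32] avail[A=31 B=0 C=19] open={R10,R11,R8,R9}
Step 21: commit R9 -> on_hand[A=45 B=0 C=28] avail[A=31 B=0 C=19] open={R10,R11,R8}
Open reservations: ['R10', 'R11', 'R8'] -> 3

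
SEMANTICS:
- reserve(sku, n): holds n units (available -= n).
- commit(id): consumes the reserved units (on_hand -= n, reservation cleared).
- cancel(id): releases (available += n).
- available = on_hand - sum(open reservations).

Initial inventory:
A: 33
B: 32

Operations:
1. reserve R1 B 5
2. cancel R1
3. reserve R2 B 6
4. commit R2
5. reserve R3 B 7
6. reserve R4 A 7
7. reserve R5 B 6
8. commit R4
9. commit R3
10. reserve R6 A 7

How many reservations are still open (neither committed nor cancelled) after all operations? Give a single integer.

Step 1: reserve R1 B 5 -> on_hand[A=33 B=32] avail[A=33 B=27] open={R1}
Step 2: cancel R1 -> on_hand[A=33 B=32] avail[A=33 B=32] open={}
Step 3: reserve R2 B 6 -> on_hand[A=33 B=32] avail[A=33 B=26] open={R2}
Step 4: commit R2 -> on_hand[A=33 B=26] avail[A=33 B=26] open={}
Step 5: reserve R3 B 7 -> on_hand[A=33 B=26] avail[A=33 B=19] open={R3}
Step 6: reserve R4 A 7 -> on_hand[A=33 B=26] avail[A=26 B=19] open={R3,R4}
Step 7: reserve R5 B 6 -> on_hand[A=33 B=26] avail[A=26 B=13] open={R3,R4,R5}
Step 8: commit R4 -> on_hand[A=26 B=26] avail[A=26 B=13] open={R3,R5}
Step 9: commit R3 -> on_hand[A=26 B=19] avail[A=26 B=13] open={R5}
Step 10: reserve R6 A 7 -> on_hand[A=26 B=19] avail[A=19 B=13] open={R5,R6}
Open reservations: ['R5', 'R6'] -> 2

Answer: 2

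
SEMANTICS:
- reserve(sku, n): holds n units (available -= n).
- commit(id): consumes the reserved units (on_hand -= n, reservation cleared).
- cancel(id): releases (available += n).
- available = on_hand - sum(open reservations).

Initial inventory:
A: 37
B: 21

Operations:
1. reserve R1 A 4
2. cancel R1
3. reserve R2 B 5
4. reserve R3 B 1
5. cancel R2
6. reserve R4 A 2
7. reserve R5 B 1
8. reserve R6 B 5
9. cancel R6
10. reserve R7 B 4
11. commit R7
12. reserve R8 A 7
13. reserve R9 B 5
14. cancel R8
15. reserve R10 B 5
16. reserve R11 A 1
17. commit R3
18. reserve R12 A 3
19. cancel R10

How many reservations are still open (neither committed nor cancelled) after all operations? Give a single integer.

Answer: 5

Derivation:
Step 1: reserve R1 A 4 -> on_hand[A=37 B=21] avail[A=33 B=21] open={R1}
Step 2: cancel R1 -> on_hand[A=37 B=21] avail[A=37 B=21] open={}
Step 3: reserve R2 B 5 -> on_hand[A=37 B=21] avail[A=37 B=16] open={R2}
Step 4: reserve R3 B 1 -> on_hand[A=37 B=21] avail[A=37 B=15] open={R2,R3}
Step 5: cancel R2 -> on_hand[A=37 B=21] avail[A=37 B=20] open={R3}
Step 6: reserve R4 A 2 -> on_hand[A=37 B=21] avail[A=35 B=20] open={R3,R4}
Step 7: reserve R5 B 1 -> on_hand[A=37 B=21] avail[A=35 B=19] open={R3,R4,R5}
Step 8: reserve R6 B 5 -> on_hand[A=37 B=21] avail[A=35 B=14] open={R3,R4,R5,R6}
Step 9: cancel R6 -> on_hand[A=37 B=21] avail[A=35 B=19] open={R3,R4,R5}
Step 10: reserve R7 B 4 -> on_hand[A=37 B=21] avail[A=35 B=15] open={R3,R4,R5,R7}
Step 11: commit R7 -> on_hand[A=37 B=17] avail[A=35 B=15] open={R3,R4,R5}
Step 12: reserve R8 A 7 -> on_hand[A=37 B=17] avail[A=28 B=15] open={R3,R4,R5,R8}
Step 13: reserve R9 B 5 -> on_hand[A=37 B=17] avail[A=28 B=10] open={R3,R4,R5,R8,R9}
Step 14: cancel R8 -> on_hand[A=37 B=17] avail[A=35 B=10] open={R3,R4,R5,R9}
Step 15: reserve R10 B 5 -> on_hand[A=37 B=17] avail[A=35 B=5] open={R10,R3,R4,R5,R9}
Step 16: reserve R11 A 1 -> on_hand[A=37 B=17] avail[A=34 B=5] open={R10,R11,R3,R4,R5,R9}
Step 17: commit R3 -> on_hand[A=37 B=16] avail[A=34 B=5] open={R10,R11,R4,R5,R9}
Step 18: reserve R12 A 3 -> on_hand[A=37 B=16] avail[A=31 B=5] open={R10,R11,R12,R4,R5,R9}
Step 19: cancel R10 -> on_hand[A=37 B=16] avail[A=31 B=10] open={R11,R12,R4,R5,R9}
Open reservations: ['R11', 'R12', 'R4', 'R5', 'R9'] -> 5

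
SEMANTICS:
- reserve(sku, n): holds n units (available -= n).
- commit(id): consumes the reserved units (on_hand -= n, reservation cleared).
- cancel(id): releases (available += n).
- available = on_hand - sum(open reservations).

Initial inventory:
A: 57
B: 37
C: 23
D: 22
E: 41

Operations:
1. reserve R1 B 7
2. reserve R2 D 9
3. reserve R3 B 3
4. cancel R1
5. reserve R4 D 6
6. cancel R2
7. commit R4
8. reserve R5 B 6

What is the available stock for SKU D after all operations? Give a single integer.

Answer: 16

Derivation:
Step 1: reserve R1 B 7 -> on_hand[A=57 B=37 C=23 D=22 E=41] avail[A=57 B=30 C=23 D=22 E=41] open={R1}
Step 2: reserve R2 D 9 -> on_hand[A=57 B=37 C=23 D=22 E=41] avail[A=57 B=30 C=23 D=13 E=41] open={R1,R2}
Step 3: reserve R3 B 3 -> on_hand[A=57 B=37 C=23 D=22 E=41] avail[A=57 B=27 C=23 D=13 E=41] open={R1,R2,R3}
Step 4: cancel R1 -> on_hand[A=57 B=37 C=23 D=22 E=41] avail[A=57 B=34 C=23 D=13 E=41] open={R2,R3}
Step 5: reserve R4 D 6 -> on_hand[A=57 B=37 C=23 D=22 E=41] avail[A=57 B=34 C=23 D=7 E=41] open={R2,R3,R4}
Step 6: cancel R2 -> on_hand[A=57 B=37 C=23 D=22 E=41] avail[A=57 B=34 C=23 D=16 E=41] open={R3,R4}
Step 7: commit R4 -> on_hand[A=57 B=37 C=23 D=16 E=41] avail[A=57 B=34 C=23 D=16 E=41] open={R3}
Step 8: reserve R5 B 6 -> on_hand[A=57 B=37 C=23 D=16 E=41] avail[A=57 B=28 C=23 D=16 E=41] open={R3,R5}
Final available[D] = 16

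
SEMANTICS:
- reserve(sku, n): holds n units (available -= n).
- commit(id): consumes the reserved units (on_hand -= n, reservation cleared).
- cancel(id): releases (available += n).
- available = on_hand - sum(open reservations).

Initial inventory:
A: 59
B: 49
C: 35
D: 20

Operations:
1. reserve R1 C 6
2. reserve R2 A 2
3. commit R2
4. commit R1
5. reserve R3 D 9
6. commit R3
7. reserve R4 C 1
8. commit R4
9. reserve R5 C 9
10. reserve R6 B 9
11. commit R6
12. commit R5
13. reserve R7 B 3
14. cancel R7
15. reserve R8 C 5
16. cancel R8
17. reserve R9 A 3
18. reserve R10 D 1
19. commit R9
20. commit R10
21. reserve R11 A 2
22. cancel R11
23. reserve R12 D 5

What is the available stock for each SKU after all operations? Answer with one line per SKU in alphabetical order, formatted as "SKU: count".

Answer: A: 54
B: 40
C: 19
D: 5

Derivation:
Step 1: reserve R1 C 6 -> on_hand[A=59 B=49 C=35 D=20] avail[A=59 B=49 C=29 D=20] open={R1}
Step 2: reserve R2 A 2 -> on_hand[A=59 B=49 C=35 D=20] avail[A=57 B=49 C=29 D=20] open={R1,R2}
Step 3: commit R2 -> on_hand[A=57 B=49 C=35 D=20] avail[A=57 B=49 C=29 D=20] open={R1}
Step 4: commit R1 -> on_hand[A=57 B=49 C=29 D=20] avail[A=57 B=49 C=29 D=20] open={}
Step 5: reserve R3 D 9 -> on_hand[A=57 B=49 C=29 D=20] avail[A=57 B=49 C=29 D=11] open={R3}
Step 6: commit R3 -> on_hand[A=57 B=49 C=29 D=11] avail[A=57 B=49 C=29 D=11] open={}
Step 7: reserve R4 C 1 -> on_hand[A=57 B=49 C=29 D=11] avail[A=57 B=49 C=28 D=11] open={R4}
Step 8: commit R4 -> on_hand[A=57 B=49 C=28 D=11] avail[A=57 B=49 C=28 D=11] open={}
Step 9: reserve R5 C 9 -> on_hand[A=57 B=49 C=28 D=11] avail[A=57 B=49 C=19 D=11] open={R5}
Step 10: reserve R6 B 9 -> on_hand[A=57 B=49 C=28 D=11] avail[A=57 B=40 C=19 D=11] open={R5,R6}
Step 11: commit R6 -> on_hand[A=57 B=40 C=28 D=11] avail[A=57 B=40 C=19 D=11] open={R5}
Step 12: commit R5 -> on_hand[A=57 B=40 C=19 D=11] avail[A=57 B=40 C=19 D=11] open={}
Step 13: reserve R7 B 3 -> on_hand[A=57 B=40 C=19 D=11] avail[A=57 B=37 C=19 D=11] open={R7}
Step 14: cancel R7 -> on_hand[A=57 B=40 C=19 D=11] avail[A=57 B=40 C=19 D=11] open={}
Step 15: reserve R8 C 5 -> on_hand[A=57 B=40 C=19 D=11] avail[A=57 B=40 C=14 D=11] open={R8}
Step 16: cancel R8 -> on_hand[A=57 B=40 C=19 D=11] avail[A=57 B=40 C=19 D=11] open={}
Step 17: reserve R9 A 3 -> on_hand[A=57 B=40 C=19 D=11] avail[A=54 B=40 C=19 D=11] open={R9}
Step 18: reserve R10 D 1 -> on_hand[A=57 B=40 C=19 D=11] avail[A=54 B=40 C=19 D=10] open={R10,R9}
Step 19: commit R9 -> on_hand[A=54 B=40 C=19 D=11] avail[A=54 B=40 C=19 D=10] open={R10}
Step 20: commit R10 -> on_hand[A=54 B=40 C=19 D=10] avail[A=54 B=40 C=19 D=10] open={}
Step 21: reserve R11 A 2 -> on_hand[A=54 B=40 C=19 D=10] avail[A=52 B=40 C=19 D=10] open={R11}
Step 22: cancel R11 -> on_hand[A=54 B=40 C=19 D=10] avail[A=54 B=40 C=19 D=10] open={}
Step 23: reserve R12 D 5 -> on_hand[A=54 B=40 C=19 D=10] avail[A=54 B=40 C=19 D=5] open={R12}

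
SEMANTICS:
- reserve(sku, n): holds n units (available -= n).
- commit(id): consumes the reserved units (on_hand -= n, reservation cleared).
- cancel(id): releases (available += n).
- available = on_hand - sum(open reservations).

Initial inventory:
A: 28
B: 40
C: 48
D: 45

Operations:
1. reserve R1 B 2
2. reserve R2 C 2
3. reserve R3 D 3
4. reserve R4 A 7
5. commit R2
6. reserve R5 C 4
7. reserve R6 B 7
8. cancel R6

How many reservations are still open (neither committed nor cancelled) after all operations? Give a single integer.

Step 1: reserve R1 B 2 -> on_hand[A=28 B=40 C=48 D=45] avail[A=28 B=38 C=48 D=45] open={R1}
Step 2: reserve R2 C 2 -> on_hand[A=28 B=40 C=48 D=45] avail[A=28 B=38 C=46 D=45] open={R1,R2}
Step 3: reserve R3 D 3 -> on_hand[A=28 B=40 C=48 D=45] avail[A=28 B=38 C=46 D=42] open={R1,R2,R3}
Step 4: reserve R4 A 7 -> on_hand[A=28 B=40 C=48 D=45] avail[A=21 B=38 C=46 D=42] open={R1,R2,R3,R4}
Step 5: commit R2 -> on_hand[A=28 B=40 C=46 D=45] avail[A=21 B=38 C=46 D=42] open={R1,R3,R4}
Step 6: reserve R5 C 4 -> on_hand[A=28 B=40 C=46 D=45] avail[A=21 B=38 C=42 D=42] open={R1,R3,R4,R5}
Step 7: reserve R6 B 7 -> on_hand[A=28 B=40 C=46 D=45] avail[A=21 B=31 C=42 D=42] open={R1,R3,R4,R5,R6}
Step 8: cancel R6 -> on_hand[A=28 B=40 C=46 D=45] avail[A=21 B=38 C=42 D=42] open={R1,R3,R4,R5}
Open reservations: ['R1', 'R3', 'R4', 'R5'] -> 4

Answer: 4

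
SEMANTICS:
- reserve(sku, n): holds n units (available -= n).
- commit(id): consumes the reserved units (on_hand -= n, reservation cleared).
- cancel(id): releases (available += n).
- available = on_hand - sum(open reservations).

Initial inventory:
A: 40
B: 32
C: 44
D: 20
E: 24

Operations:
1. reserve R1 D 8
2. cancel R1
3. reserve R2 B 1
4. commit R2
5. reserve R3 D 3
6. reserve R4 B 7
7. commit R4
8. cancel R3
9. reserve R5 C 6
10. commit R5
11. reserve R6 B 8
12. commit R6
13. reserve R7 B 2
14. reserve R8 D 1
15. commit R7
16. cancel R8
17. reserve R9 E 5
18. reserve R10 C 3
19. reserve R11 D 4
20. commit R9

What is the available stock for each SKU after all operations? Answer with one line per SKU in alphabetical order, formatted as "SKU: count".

Answer: A: 40
B: 14
C: 35
D: 16
E: 19

Derivation:
Step 1: reserve R1 D 8 -> on_hand[A=40 B=32 C=44 D=20 E=24] avail[A=40 B=32 C=44 D=12 E=24] open={R1}
Step 2: cancel R1 -> on_hand[A=40 B=32 C=44 D=20 E=24] avail[A=40 B=32 C=44 D=20 E=24] open={}
Step 3: reserve R2 B 1 -> on_hand[A=40 B=32 C=44 D=20 E=24] avail[A=40 B=31 C=44 D=20 E=24] open={R2}
Step 4: commit R2 -> on_hand[A=40 B=31 C=44 D=20 E=24] avail[A=40 B=31 C=44 D=20 E=24] open={}
Step 5: reserve R3 D 3 -> on_hand[A=40 B=31 C=44 D=20 E=24] avail[A=40 B=31 C=44 D=17 E=24] open={R3}
Step 6: reserve R4 B 7 -> on_hand[A=40 B=31 C=44 D=20 E=24] avail[A=40 B=24 C=44 D=17 E=24] open={R3,R4}
Step 7: commit R4 -> on_hand[A=40 B=24 C=44 D=20 E=24] avail[A=40 B=24 C=44 D=17 E=24] open={R3}
Step 8: cancel R3 -> on_hand[A=40 B=24 C=44 D=20 E=24] avail[A=40 B=24 C=44 D=20 E=24] open={}
Step 9: reserve R5 C 6 -> on_hand[A=40 B=24 C=44 D=20 E=24] avail[A=40 B=24 C=38 D=20 E=24] open={R5}
Step 10: commit R5 -> on_hand[A=40 B=24 C=38 D=20 E=24] avail[A=40 B=24 C=38 D=20 E=24] open={}
Step 11: reserve R6 B 8 -> on_hand[A=40 B=24 C=38 D=20 E=24] avail[A=40 B=16 C=38 D=20 E=24] open={R6}
Step 12: commit R6 -> on_hand[A=40 B=16 C=38 D=20 E=24] avail[A=40 B=16 C=38 D=20 E=24] open={}
Step 13: reserve R7 B 2 -> on_hand[A=40 B=16 C=38 D=20 E=24] avail[A=40 B=14 C=38 D=20 E=24] open={R7}
Step 14: reserve R8 D 1 -> on_hand[A=40 B=16 C=38 D=20 E=24] avail[A=40 B=14 C=38 D=19 E=24] open={R7,R8}
Step 15: commit R7 -> on_hand[A=40 B=14 C=38 D=20 E=24] avail[A=40 B=14 C=38 D=19 E=24] open={R8}
Step 16: cancel R8 -> on_hand[A=40 B=14 C=38 D=20 E=24] avail[A=40 B=14 C=38 D=20 E=24] open={}
Step 17: reserve R9 E 5 -> on_hand[A=40 B=14 C=38 D=20 E=24] avail[A=40 B=14 C=38 D=20 E=19] open={R9}
Step 18: reserve R10 C 3 -> on_hand[A=40 B=14 C=38 D=20 E=24] avail[A=40 B=14 C=35 D=20 E=19] open={R10,R9}
Step 19: reserve R11 D 4 -> on_hand[A=40 B=14 C=38 D=20 E=24] avail[A=40 B=14 C=35 D=16 E=19] open={R10,R11,R9}
Step 20: commit R9 -> on_hand[A=40 B=14 C=38 D=20 E=19] avail[A=40 B=14 C=35 D=16 E=19] open={R10,R11}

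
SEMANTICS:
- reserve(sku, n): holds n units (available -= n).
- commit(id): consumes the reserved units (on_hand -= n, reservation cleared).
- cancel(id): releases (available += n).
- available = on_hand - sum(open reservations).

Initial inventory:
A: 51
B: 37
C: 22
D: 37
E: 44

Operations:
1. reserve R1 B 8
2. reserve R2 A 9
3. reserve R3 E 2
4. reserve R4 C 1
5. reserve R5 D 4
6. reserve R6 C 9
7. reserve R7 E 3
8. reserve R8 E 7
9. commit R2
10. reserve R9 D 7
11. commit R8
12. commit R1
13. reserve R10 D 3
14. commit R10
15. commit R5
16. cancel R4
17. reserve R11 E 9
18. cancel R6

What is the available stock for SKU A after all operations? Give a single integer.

Step 1: reserve R1 B 8 -> on_hand[A=51 B=37 C=22 D=37 E=44] avail[A=51 B=29 C=22 D=37 E=44] open={R1}
Step 2: reserve R2 A 9 -> on_hand[A=51 B=37 C=22 D=37 E=44] avail[A=42 B=29 C=22 D=37 E=44] open={R1,R2}
Step 3: reserve R3 E 2 -> on_hand[A=51 B=37 C=22 D=37 E=44] avail[A=42 B=29 C=22 D=37 E=42] open={R1,R2,R3}
Step 4: reserve R4 C 1 -> on_hand[A=51 B=37 C=22 D=37 E=44] avail[A=42 B=29 C=21 D=37 E=42] open={R1,R2,R3,R4}
Step 5: reserve R5 D 4 -> on_hand[A=51 B=37 C=22 D=37 E=44] avail[A=42 B=29 C=21 D=33 E=42] open={R1,R2,R3,R4,R5}
Step 6: reserve R6 C 9 -> on_hand[A=51 B=37 C=22 D=37 E=44] avail[A=42 B=29 C=12 D=33 E=42] open={R1,R2,R3,R4,R5,R6}
Step 7: reserve R7 E 3 -> on_hand[A=51 B=37 C=22 D=37 E=44] avail[A=42 B=29 C=12 D=33 E=39] open={R1,R2,R3,R4,R5,R6,R7}
Step 8: reserve R8 E 7 -> on_hand[A=51 B=37 C=22 D=37 E=44] avail[A=42 B=29 C=12 D=33 E=32] open={R1,R2,R3,R4,R5,R6,R7,R8}
Step 9: commit R2 -> on_hand[A=42 B=37 C=22 D=37 E=44] avail[A=42 B=29 C=12 D=33 E=32] open={R1,R3,R4,R5,R6,R7,R8}
Step 10: reserve R9 D 7 -> on_hand[A=42 B=37 C=22 D=37 E=44] avail[A=42 B=29 C=12 D=26 E=32] open={R1,R3,R4,R5,R6,R7,R8,R9}
Step 11: commit R8 -> on_hand[A=42 B=37 C=22 D=37 E=37] avail[A=42 B=29 C=12 D=26 E=32] open={R1,R3,R4,R5,R6,R7,R9}
Step 12: commit R1 -> on_hand[A=42 B=29 C=22 D=37 E=37] avail[A=42 B=29 C=12 D=26 E=32] open={R3,R4,R5,R6,R7,R9}
Step 13: reserve R10 D 3 -> on_hand[A=42 B=29 C=22 D=37 E=37] avail[A=42 B=29 C=12 D=23 E=32] open={R10,R3,R4,R5,R6,R7,R9}
Step 14: commit R10 -> on_hand[A=42 B=29 C=22 D=34 E=37] avail[A=42 B=29 C=12 D=23 E=32] open={R3,R4,R5,R6,R7,R9}
Step 15: commit R5 -> on_hand[A=42 B=29 C=22 D=30 E=37] avail[A=42 B=29 C=12 D=23 E=32] open={R3,R4,R6,R7,R9}
Step 16: cancel R4 -> on_hand[A=42 B=29 C=22 D=30 E=37] avail[A=42 B=29 C=13 D=23 E=32] open={R3,R6,R7,R9}
Step 17: reserve R11 E 9 -> on_hand[A=42 B=29 C=22 D=30 E=37] avail[A=42 B=29 C=13 D=23 E=23] open={R11,R3,R6,R7,R9}
Step 18: cancel R6 -> on_hand[A=42 B=29 C=22 D=30 E=37] avail[A=42 B=29 C=22 D=23 E=23] open={R11,R3,R7,R9}
Final available[A] = 42

Answer: 42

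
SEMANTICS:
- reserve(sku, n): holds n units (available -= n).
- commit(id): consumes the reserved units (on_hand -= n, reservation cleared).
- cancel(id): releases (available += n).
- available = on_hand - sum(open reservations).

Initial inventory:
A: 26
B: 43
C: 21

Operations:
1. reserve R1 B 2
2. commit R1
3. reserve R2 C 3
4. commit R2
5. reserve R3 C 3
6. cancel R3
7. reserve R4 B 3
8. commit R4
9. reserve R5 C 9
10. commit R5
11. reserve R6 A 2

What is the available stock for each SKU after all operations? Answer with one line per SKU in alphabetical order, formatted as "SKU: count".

Step 1: reserve R1 B 2 -> on_hand[A=26 B=43 C=21] avail[A=26 B=41 C=21] open={R1}
Step 2: commit R1 -> on_hand[A=26 B=41 C=21] avail[A=26 B=41 C=21] open={}
Step 3: reserve R2 C 3 -> on_hand[A=26 B=41 C=21] avail[A=26 B=41 C=18] open={R2}
Step 4: commit R2 -> on_hand[A=26 B=41 C=18] avail[A=26 B=41 C=18] open={}
Step 5: reserve R3 C 3 -> on_hand[A=26 B=41 C=18] avail[A=26 B=41 C=15] open={R3}
Step 6: cancel R3 -> on_hand[A=26 B=41 C=18] avail[A=26 B=41 C=18] open={}
Step 7: reserve R4 B 3 -> on_hand[A=26 B=41 C=18] avail[A=26 B=38 C=18] open={R4}
Step 8: commit R4 -> on_hand[A=26 B=38 C=18] avail[A=26 B=38 C=18] open={}
Step 9: reserve R5 C 9 -> on_hand[A=26 B=38 C=18] avail[A=26 B=38 C=9] open={R5}
Step 10: commit R5 -> on_hand[A=26 B=38 C=9] avail[A=26 B=38 C=9] open={}
Step 11: reserve R6 A 2 -> on_hand[A=26 B=38 C=9] avail[A=24 B=38 C=9] open={R6}

Answer: A: 24
B: 38
C: 9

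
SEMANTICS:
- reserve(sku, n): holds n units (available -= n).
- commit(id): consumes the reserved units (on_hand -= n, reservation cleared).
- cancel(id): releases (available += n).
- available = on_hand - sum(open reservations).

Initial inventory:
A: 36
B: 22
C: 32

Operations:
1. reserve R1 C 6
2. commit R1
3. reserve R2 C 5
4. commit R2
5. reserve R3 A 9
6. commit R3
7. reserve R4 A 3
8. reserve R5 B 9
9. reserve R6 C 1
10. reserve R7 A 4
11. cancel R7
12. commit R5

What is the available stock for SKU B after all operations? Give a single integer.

Step 1: reserve R1 C 6 -> on_hand[A=36 B=22 C=32] avail[A=36 B=22 C=26] open={R1}
Step 2: commit R1 -> on_hand[A=36 B=22 C=26] avail[A=36 B=22 C=26] open={}
Step 3: reserve R2 C 5 -> on_hand[A=36 B=22 C=26] avail[A=36 B=22 C=21] open={R2}
Step 4: commit R2 -> on_hand[A=36 B=22 C=21] avail[A=36 B=22 C=21] open={}
Step 5: reserve R3 A 9 -> on_hand[A=36 B=22 C=21] avail[A=27 B=22 C=21] open={R3}
Step 6: commit R3 -> on_hand[A=27 B=22 C=21] avail[A=27 B=22 C=21] open={}
Step 7: reserve R4 A 3 -> on_hand[A=27 B=22 C=21] avail[A=24 B=22 C=21] open={R4}
Step 8: reserve R5 B 9 -> on_hand[A=27 B=22 C=21] avail[A=24 B=13 C=21] open={R4,R5}
Step 9: reserve R6 C 1 -> on_hand[A=27 B=22 C=21] avail[A=24 B=13 C=20] open={R4,R5,R6}
Step 10: reserve R7 A 4 -> on_hand[A=27 B=22 C=21] avail[A=20 B=13 C=20] open={R4,R5,R6,R7}
Step 11: cancel R7 -> on_hand[A=27 B=22 C=21] avail[A=24 B=13 C=20] open={R4,R5,R6}
Step 12: commit R5 -> on_hand[A=27 B=13 C=21] avail[A=24 B=13 C=20] open={R4,R6}
Final available[B] = 13

Answer: 13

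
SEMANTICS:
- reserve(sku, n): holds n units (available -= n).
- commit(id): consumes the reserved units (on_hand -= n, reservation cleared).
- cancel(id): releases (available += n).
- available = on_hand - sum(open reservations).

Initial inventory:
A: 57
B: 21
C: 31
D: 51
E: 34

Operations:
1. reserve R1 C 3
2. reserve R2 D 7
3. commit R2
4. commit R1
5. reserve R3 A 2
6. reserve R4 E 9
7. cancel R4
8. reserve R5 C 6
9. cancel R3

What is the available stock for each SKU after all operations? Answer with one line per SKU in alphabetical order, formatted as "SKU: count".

Answer: A: 57
B: 21
C: 22
D: 44
E: 34

Derivation:
Step 1: reserve R1 C 3 -> on_hand[A=57 B=21 C=31 D=51 E=34] avail[A=57 B=21 C=28 D=51 E=34] open={R1}
Step 2: reserve R2 D 7 -> on_hand[A=57 B=21 C=31 D=51 E=34] avail[A=57 B=21 C=28 D=44 E=34] open={R1,R2}
Step 3: commit R2 -> on_hand[A=57 B=21 C=31 D=44 E=34] avail[A=57 B=21 C=28 D=44 E=34] open={R1}
Step 4: commit R1 -> on_hand[A=57 B=21 C=28 D=44 E=34] avail[A=57 B=21 C=28 D=44 E=34] open={}
Step 5: reserve R3 A 2 -> on_hand[A=57 B=21 C=28 D=44 E=34] avail[A=55 B=21 C=28 D=44 E=34] open={R3}
Step 6: reserve R4 E 9 -> on_hand[A=57 B=21 C=28 D=44 E=34] avail[A=55 B=21 C=28 D=44 E=25] open={R3,R4}
Step 7: cancel R4 -> on_hand[A=57 B=21 C=28 D=44 E=34] avail[A=55 B=21 C=28 D=44 E=34] open={R3}
Step 8: reserve R5 C 6 -> on_hand[A=57 B=21 C=28 D=44 E=34] avail[A=55 B=21 C=22 D=44 E=34] open={R3,R5}
Step 9: cancel R3 -> on_hand[A=57 B=21 C=28 D=44 E=34] avail[A=57 B=21 C=22 D=44 E=34] open={R5}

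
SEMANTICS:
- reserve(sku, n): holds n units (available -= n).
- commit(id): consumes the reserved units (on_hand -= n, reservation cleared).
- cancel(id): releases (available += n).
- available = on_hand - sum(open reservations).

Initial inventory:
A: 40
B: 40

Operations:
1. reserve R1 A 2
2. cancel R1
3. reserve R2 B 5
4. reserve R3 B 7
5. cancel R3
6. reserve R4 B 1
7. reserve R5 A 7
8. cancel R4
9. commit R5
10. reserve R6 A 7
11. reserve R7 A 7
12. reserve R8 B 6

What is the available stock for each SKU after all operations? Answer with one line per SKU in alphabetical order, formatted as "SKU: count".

Step 1: reserve R1 A 2 -> on_hand[A=40 B=40] avail[A=38 B=40] open={R1}
Step 2: cancel R1 -> on_hand[A=40 B=40] avail[A=40 B=40] open={}
Step 3: reserve R2 B 5 -> on_hand[A=40 B=40] avail[A=40 B=35] open={R2}
Step 4: reserve R3 B 7 -> on_hand[A=40 B=40] avail[A=40 B=28] open={R2,R3}
Step 5: cancel R3 -> on_hand[A=40 B=40] avail[A=40 B=35] open={R2}
Step 6: reserve R4 B 1 -> on_hand[A=40 B=40] avail[A=40 B=34] open={R2,R4}
Step 7: reserve R5 A 7 -> on_hand[A=40 B=40] avail[A=33 B=34] open={R2,R4,R5}
Step 8: cancel R4 -> on_hand[A=40 B=40] avail[A=33 B=35] open={R2,R5}
Step 9: commit R5 -> on_hand[A=33 B=40] avail[A=33 B=35] open={R2}
Step 10: reserve R6 A 7 -> on_hand[A=33 B=40] avail[A=26 B=35] open={R2,R6}
Step 11: reserve R7 A 7 -> on_hand[A=33 B=40] avail[A=19 B=35] open={R2,R6,R7}
Step 12: reserve R8 B 6 -> on_hand[A=33 B=40] avail[A=19 B=29] open={R2,R6,R7,R8}

Answer: A: 19
B: 29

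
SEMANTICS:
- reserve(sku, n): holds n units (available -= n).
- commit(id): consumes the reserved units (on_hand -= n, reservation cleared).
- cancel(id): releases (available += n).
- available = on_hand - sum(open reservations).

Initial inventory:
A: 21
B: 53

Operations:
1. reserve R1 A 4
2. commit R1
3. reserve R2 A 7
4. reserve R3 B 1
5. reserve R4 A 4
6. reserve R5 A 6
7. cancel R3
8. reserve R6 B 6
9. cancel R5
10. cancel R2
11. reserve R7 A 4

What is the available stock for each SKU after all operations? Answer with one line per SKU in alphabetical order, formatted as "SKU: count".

Answer: A: 9
B: 47

Derivation:
Step 1: reserve R1 A 4 -> on_hand[A=21 B=53] avail[A=17 B=53] open={R1}
Step 2: commit R1 -> on_hand[A=17 B=53] avail[A=17 B=53] open={}
Step 3: reserve R2 A 7 -> on_hand[A=17 B=53] avail[A=10 B=53] open={R2}
Step 4: reserve R3 B 1 -> on_hand[A=17 B=53] avail[A=10 B=52] open={R2,R3}
Step 5: reserve R4 A 4 -> on_hand[A=17 B=53] avail[A=6 B=52] open={R2,R3,R4}
Step 6: reserve R5 A 6 -> on_hand[A=17 B=53] avail[A=0 B=52] open={R2,R3,R4,R5}
Step 7: cancel R3 -> on_hand[A=17 B=53] avail[A=0 B=53] open={R2,R4,R5}
Step 8: reserve R6 B 6 -> on_hand[A=17 B=53] avail[A=0 B=47] open={R2,R4,R5,R6}
Step 9: cancel R5 -> on_hand[A=17 B=53] avail[A=6 B=47] open={R2,R4,R6}
Step 10: cancel R2 -> on_hand[A=17 B=53] avail[A=13 B=47] open={R4,R6}
Step 11: reserve R7 A 4 -> on_hand[A=17 B=53] avail[A=9 B=47] open={R4,R6,R7}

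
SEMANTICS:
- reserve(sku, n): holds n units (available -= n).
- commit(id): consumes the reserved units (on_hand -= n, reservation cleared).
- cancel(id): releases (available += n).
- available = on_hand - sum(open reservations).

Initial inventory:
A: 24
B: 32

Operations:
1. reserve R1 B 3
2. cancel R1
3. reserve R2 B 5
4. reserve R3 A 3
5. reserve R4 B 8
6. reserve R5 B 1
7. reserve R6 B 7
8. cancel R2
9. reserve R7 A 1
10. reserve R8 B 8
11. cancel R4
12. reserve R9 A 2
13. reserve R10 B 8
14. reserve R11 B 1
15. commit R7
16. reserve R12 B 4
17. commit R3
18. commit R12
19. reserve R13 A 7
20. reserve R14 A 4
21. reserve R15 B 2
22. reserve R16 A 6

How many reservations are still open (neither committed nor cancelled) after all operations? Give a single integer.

Answer: 10

Derivation:
Step 1: reserve R1 B 3 -> on_hand[A=24 B=32] avail[A=24 B=29] open={R1}
Step 2: cancel R1 -> on_hand[A=24 B=32] avail[A=24 B=32] open={}
Step 3: reserve R2 B 5 -> on_hand[A=24 B=32] avail[A=24 B=27] open={R2}
Step 4: reserve R3 A 3 -> on_hand[A=24 B=32] avail[A=21 B=27] open={R2,R3}
Step 5: reserve R4 B 8 -> on_hand[A=24 B=32] avail[A=21 B=19] open={R2,R3,R4}
Step 6: reserve R5 B 1 -> on_hand[A=24 B=32] avail[A=21 B=18] open={R2,R3,R4,R5}
Step 7: reserve R6 B 7 -> on_hand[A=24 B=32] avail[A=21 B=11] open={R2,R3,R4,R5,R6}
Step 8: cancel R2 -> on_hand[A=24 B=32] avail[A=21 B=16] open={R3,R4,R5,R6}
Step 9: reserve R7 A 1 -> on_hand[A=24 B=32] avail[A=20 B=16] open={R3,R4,R5,R6,R7}
Step 10: reserve R8 B 8 -> on_hand[A=24 B=32] avail[A=20 B=8] open={R3,R4,R5,R6,R7,R8}
Step 11: cancel R4 -> on_hand[A=24 B=32] avail[A=20 B=16] open={R3,R5,R6,R7,R8}
Step 12: reserve R9 A 2 -> on_hand[A=24 B=32] avail[A=18 B=16] open={R3,R5,R6,R7,R8,R9}
Step 13: reserve R10 B 8 -> on_hand[A=24 B=32] avail[A=18 B=8] open={R10,R3,R5,R6,R7,R8,R9}
Step 14: reserve R11 B 1 -> on_hand[A=24 B=32] avail[A=18 B=7] open={R10,R11,R3,R5,R6,R7,R8,R9}
Step 15: commit R7 -> on_hand[A=23 B=32] avail[A=18 B=7] open={R10,R11,R3,R5,R6,R8,R9}
Step 16: reserve R12 B 4 -> on_hand[A=23 B=32] avail[A=18 B=3] open={R10,R11,R12,R3,R5,R6,R8,R9}
Step 17: commit R3 -> on_hand[A=20 B=32] avail[A=18 B=3] open={R10,R11,R12,R5,R6,R8,R9}
Step 18: commit R12 -> on_hand[A=20 B=28] avail[A=18 B=3] open={R10,R11,R5,R6,R8,R9}
Step 19: reserve R13 A 7 -> on_hand[A=20 B=28] avail[A=11 B=3] open={R10,R11,R13,R5,R6,R8,R9}
Step 20: reserve R14 A 4 -> on_hand[A=20 B=28] avail[A=7 B=3] open={R10,R11,R13,R14,R5,R6,R8,R9}
Step 21: reserve R15 B 2 -> on_hand[A=20 B=28] avail[A=7 B=1] open={R10,R11,R13,R14,R15,R5,R6,R8,R9}
Step 22: reserve R16 A 6 -> on_hand[A=20 B=28] avail[A=1 B=1] open={R10,R11,R13,R14,R15,R16,R5,R6,R8,R9}
Open reservations: ['R10', 'R11', 'R13', 'R14', 'R15', 'R16', 'R5', 'R6', 'R8', 'R9'] -> 10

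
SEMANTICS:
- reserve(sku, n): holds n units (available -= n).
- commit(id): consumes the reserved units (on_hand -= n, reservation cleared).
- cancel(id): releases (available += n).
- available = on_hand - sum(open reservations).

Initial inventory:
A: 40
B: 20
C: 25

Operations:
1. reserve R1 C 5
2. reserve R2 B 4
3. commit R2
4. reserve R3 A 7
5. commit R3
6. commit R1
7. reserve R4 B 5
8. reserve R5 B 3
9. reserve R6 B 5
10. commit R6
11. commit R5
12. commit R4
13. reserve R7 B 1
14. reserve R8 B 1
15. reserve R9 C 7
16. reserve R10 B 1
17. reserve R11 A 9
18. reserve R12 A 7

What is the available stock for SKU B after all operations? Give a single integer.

Step 1: reserve R1 C 5 -> on_hand[A=40 B=20 C=25] avail[A=40 B=20 C=20] open={R1}
Step 2: reserve R2 B 4 -> on_hand[A=40 B=20 C=25] avail[A=40 B=16 C=20] open={R1,R2}
Step 3: commit R2 -> on_hand[A=40 B=16 C=25] avail[A=40 B=16 C=20] open={R1}
Step 4: reserve R3 A 7 -> on_hand[A=40 B=16 C=25] avail[A=33 B=16 C=20] open={R1,R3}
Step 5: commit R3 -> on_hand[A=33 B=16 C=25] avail[A=33 B=16 C=20] open={R1}
Step 6: commit R1 -> on_hand[A=33 B=16 C=20] avail[A=33 B=16 C=20] open={}
Step 7: reserve R4 B 5 -> on_hand[A=33 B=16 C=20] avail[A=33 B=11 C=20] open={R4}
Step 8: reserve R5 B 3 -> on_hand[A=33 B=16 C=20] avail[A=33 B=8 C=20] open={R4,R5}
Step 9: reserve R6 B 5 -> on_hand[A=33 B=16 C=20] avail[A=33 B=3 C=20] open={R4,R5,R6}
Step 10: commit R6 -> on_hand[A=33 B=11 C=20] avail[A=33 B=3 C=20] open={R4,R5}
Step 11: commit R5 -> on_hand[A=33 B=8 C=20] avail[A=33 B=3 C=20] open={R4}
Step 12: commit R4 -> on_hand[A=33 B=3 C=20] avail[A=33 B=3 C=20] open={}
Step 13: reserve R7 B 1 -> on_hand[A=33 B=3 C=20] avail[A=33 B=2 C=20] open={R7}
Step 14: reserve R8 B 1 -> on_hand[A=33 B=3 C=20] avail[A=33 B=1 C=20] open={R7,R8}
Step 15: reserve R9 C 7 -> on_hand[A=33 B=3 C=20] avail[A=33 B=1 C=13] open={R7,R8,R9}
Step 16: reserve R10 B 1 -> on_hand[A=33 B=3 C=20] avail[A=33 B=0 C=13] open={R10,R7,R8,R9}
Step 17: reserve R11 A 9 -> on_hand[A=33 B=3 C=20] avail[A=24 B=0 C=13] open={R10,R11,R7,R8,R9}
Step 18: reserve R12 A 7 -> on_hand[A=33 B=3 C=20] avail[A=17 B=0 C=13] open={R10,R11,R12,R7,R8,R9}
Final available[B] = 0

Answer: 0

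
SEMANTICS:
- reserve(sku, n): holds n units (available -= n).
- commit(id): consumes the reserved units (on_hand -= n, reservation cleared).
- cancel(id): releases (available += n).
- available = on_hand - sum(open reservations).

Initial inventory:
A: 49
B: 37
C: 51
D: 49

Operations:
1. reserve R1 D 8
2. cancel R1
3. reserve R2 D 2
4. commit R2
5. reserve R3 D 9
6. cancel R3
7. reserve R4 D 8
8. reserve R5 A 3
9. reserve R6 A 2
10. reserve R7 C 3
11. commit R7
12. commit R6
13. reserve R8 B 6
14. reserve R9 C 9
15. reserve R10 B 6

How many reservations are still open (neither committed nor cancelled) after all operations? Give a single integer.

Step 1: reserve R1 D 8 -> on_hand[A=49 B=37 C=51 D=49] avail[A=49 B=37 C=51 D=41] open={R1}
Step 2: cancel R1 -> on_hand[A=49 B=37 C=51 D=49] avail[A=49 B=37 C=51 D=49] open={}
Step 3: reserve R2 D 2 -> on_hand[A=49 B=37 C=51 D=49] avail[A=49 B=37 C=51 D=47] open={R2}
Step 4: commit R2 -> on_hand[A=49 B=37 C=51 D=47] avail[A=49 B=37 C=51 D=47] open={}
Step 5: reserve R3 D 9 -> on_hand[A=49 B=37 C=51 D=47] avail[A=49 B=37 C=51 D=38] open={R3}
Step 6: cancel R3 -> on_hand[A=49 B=37 C=51 D=47] avail[A=49 B=37 C=51 D=47] open={}
Step 7: reserve R4 D 8 -> on_hand[A=49 B=37 C=51 D=47] avail[A=49 B=37 C=51 D=39] open={R4}
Step 8: reserve R5 A 3 -> on_hand[A=49 B=37 C=51 D=47] avail[A=46 B=37 C=51 D=39] open={R4,R5}
Step 9: reserve R6 A 2 -> on_hand[A=49 B=37 C=51 D=47] avail[A=44 B=37 C=51 D=39] open={R4,R5,R6}
Step 10: reserve R7 C 3 -> on_hand[A=49 B=37 C=51 D=47] avail[A=44 B=37 C=48 D=39] open={R4,R5,R6,R7}
Step 11: commit R7 -> on_hand[A=49 B=37 C=48 D=47] avail[A=44 B=37 C=48 D=39] open={R4,R5,R6}
Step 12: commit R6 -> on_hand[A=47 B=37 C=48 D=47] avail[A=44 B=37 C=48 D=39] open={R4,R5}
Step 13: reserve R8 B 6 -> on_hand[A=47 B=37 C=48 D=47] avail[A=44 B=31 C=48 D=39] open={R4,R5,R8}
Step 14: reserve R9 C 9 -> on_hand[A=47 B=37 C=48 D=47] avail[A=44 B=31 C=39 D=39] open={R4,R5,R8,R9}
Step 15: reserve R10 B 6 -> on_hand[A=47 B=37 C=48 D=47] avail[A=44 B=25 C=39 D=39] open={R10,R4,R5,R8,R9}
Open reservations: ['R10', 'R4', 'R5', 'R8', 'R9'] -> 5

Answer: 5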